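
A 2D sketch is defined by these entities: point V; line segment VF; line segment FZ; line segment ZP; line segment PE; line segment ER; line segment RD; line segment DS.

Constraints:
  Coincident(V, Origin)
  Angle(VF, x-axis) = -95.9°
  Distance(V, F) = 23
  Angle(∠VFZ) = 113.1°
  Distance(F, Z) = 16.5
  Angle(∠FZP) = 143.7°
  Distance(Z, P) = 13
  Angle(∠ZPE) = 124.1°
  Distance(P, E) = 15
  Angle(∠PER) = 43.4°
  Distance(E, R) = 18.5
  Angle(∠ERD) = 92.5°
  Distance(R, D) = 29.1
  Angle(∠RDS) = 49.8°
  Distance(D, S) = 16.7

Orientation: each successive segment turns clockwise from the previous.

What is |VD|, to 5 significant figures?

54.922

V is at the origin; VF runs at -95.9° with length 23.0, so F = (-2.3642, -22.878). ∠VFZ = 113.1° gives FZ at -162.80° from the x-axis; with |FZ| = 16.5, Z = (-18.126, -27.757). ∠FZP = 143.7° gives ZP at 160.90° from the x-axis; with |ZP| = 13.0, P = (-30.411, -23.504). ∠ZPE = 124.1° gives PE at 105.00° from the x-axis; with |PE| = 15.0, E = (-34.293, -9.0146). ∠PER = 43.4° gives ER at -31.600° from the x-axis; with |ER| = 18.5, R = (-18.536, -18.708). ∠ERD = 92.5° gives RD at -119.10° from the x-axis; with |RD| = 29.1, D = (-32.688, -44.135). Then |VD| = |D − V| = 54.922.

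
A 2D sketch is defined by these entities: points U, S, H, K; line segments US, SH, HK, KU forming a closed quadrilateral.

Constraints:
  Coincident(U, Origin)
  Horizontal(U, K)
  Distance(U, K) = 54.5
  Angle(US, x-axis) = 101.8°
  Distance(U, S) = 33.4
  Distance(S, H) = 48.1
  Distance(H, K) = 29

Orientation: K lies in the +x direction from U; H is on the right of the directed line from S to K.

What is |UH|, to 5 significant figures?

25.787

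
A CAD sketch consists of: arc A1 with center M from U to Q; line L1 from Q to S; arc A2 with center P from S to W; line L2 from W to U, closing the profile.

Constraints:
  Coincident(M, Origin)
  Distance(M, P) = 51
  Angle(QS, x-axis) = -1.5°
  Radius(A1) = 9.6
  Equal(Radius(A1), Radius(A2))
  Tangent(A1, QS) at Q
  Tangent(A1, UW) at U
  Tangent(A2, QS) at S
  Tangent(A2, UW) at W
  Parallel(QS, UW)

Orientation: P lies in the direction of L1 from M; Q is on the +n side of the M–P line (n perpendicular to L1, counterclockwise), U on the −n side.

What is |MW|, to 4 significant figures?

51.90

The slot axis is L1's direction at -1.5°, so u = (cos -1.5°, sin -1.5°) = (0.9997, -0.02618) and n = (−sin -1.5°, cos -1.5°) = (0.02618, 0.9997). M is at the origin and P lies 51.0 along u from M, so P = 51.0·u = (50.98, -1.335). Tangency of A1 to both parallel lines with radius 9.6 puts Q and U at M ± 9.6·n: Q = (0.2513, 9.597), U = (-0.2513, -9.597). Equal radii place S and W the same way about P: S = P + 9.6·n = (51.23, 8.262), W = P − 9.6·n = (50.73, -10.93). Then |MW| = |W − M| = 51.90.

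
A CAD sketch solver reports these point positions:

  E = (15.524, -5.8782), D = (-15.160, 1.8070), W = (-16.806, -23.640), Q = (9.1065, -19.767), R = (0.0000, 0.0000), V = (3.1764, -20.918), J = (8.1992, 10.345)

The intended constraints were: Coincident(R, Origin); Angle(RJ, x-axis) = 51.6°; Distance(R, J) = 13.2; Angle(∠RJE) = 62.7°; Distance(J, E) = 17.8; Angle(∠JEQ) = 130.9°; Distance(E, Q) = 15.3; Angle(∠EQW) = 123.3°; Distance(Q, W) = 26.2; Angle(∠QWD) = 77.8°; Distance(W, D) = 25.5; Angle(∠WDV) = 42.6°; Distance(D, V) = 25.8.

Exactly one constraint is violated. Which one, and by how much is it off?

Distance(D, V) = 25.8 — off by 3.40.

R = (0.00, 0.00) ✓; RJ at 51.60° ✓; |RJ| = 13.20 ✓; ∠RJE = 62.70° ✓; |JE| = 17.80 ✓; ∠JEQ = 130.9° ✓; |EQ| = 15.30 ✓; ∠EQW = 123.3° ✓; |QW| = 26.20 ✓; ∠QWD = 77.80° ✓; |WD| = 25.50 ✓; ∠WDV = 42.60° ✓; |DV| = 29.20 ✗.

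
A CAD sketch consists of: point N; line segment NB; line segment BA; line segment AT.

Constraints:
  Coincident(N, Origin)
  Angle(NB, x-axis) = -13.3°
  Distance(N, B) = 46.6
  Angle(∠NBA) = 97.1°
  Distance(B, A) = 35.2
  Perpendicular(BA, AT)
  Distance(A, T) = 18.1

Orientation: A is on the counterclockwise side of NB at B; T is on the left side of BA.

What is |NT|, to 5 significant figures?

49.696

∠NBA = 97.1°, so BA runs at -13.3° + (180° − 97.1°) = 69.600° from the x-axis; with |BA| = 35.2, A = B + 35.2·(cos 69.600°, sin 69.600°) = (57.620, 22.272). The perpendicularity gives AT at right angles to BA; with |AT| = 18.1 on the left of BA, T = A + 18.1·(-0.93728, 0.34857) = (40.655, 28.581). Then |NT| = |T − N| = 49.696.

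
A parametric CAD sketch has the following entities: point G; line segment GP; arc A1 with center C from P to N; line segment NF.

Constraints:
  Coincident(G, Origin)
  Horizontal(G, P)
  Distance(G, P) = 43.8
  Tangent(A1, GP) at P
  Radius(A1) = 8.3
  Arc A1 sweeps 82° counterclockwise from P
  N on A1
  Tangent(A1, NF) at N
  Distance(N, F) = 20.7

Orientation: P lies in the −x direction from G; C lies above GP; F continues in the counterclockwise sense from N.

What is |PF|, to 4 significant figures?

29.79

On A1, P sits at bearing -90° from C; an 82° counterclockwise sweep puts N at bearing -8°, so N = C + 8.3·(cos -8°, sin -8°) = (-35.58, 7.145). Since A1 is tangent to NF there, CN ⟂ NF, so NF runs along (−sin -8°, cos -8°); with |NF| = 20.7, F = (-32.70, 27.64). Then |PF| = |F − P| = 29.79.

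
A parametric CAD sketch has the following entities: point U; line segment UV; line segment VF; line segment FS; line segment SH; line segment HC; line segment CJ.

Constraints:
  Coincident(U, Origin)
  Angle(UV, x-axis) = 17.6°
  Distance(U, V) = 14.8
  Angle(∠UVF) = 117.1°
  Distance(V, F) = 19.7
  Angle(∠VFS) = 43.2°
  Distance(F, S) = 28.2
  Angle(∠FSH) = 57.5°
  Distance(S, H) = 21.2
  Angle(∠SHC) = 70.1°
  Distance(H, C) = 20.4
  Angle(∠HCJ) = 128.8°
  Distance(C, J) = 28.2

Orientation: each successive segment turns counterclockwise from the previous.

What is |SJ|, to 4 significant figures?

30.92

U is at the origin; UV runs at 17.6° with length 14.8, so V = (14.11, 4.475). ∠UVF = 117.1° gives VF at 80.50° from the x-axis; with |VF| = 19.7, F = (17.36, 23.90). ∠VFS = 43.2° gives FS at -142.7° from the x-axis; with |FS| = 28.2, S = (-5.074, 6.816). ∠FSH = 57.5° gives SH at -20.20° from the x-axis; with |SH| = 21.2, H = (14.82, -0.5043). ∠SHC = 70.1° gives HC at 89.70° from the x-axis; with |HC| = 20.4, C = (14.93, 19.90). ∠HCJ = 128.8° gives CJ at 140.9° from the x-axis; with |CJ| = 28.2, J = (-6.955, 37.68). Then |SJ| = |J − S| = 30.92.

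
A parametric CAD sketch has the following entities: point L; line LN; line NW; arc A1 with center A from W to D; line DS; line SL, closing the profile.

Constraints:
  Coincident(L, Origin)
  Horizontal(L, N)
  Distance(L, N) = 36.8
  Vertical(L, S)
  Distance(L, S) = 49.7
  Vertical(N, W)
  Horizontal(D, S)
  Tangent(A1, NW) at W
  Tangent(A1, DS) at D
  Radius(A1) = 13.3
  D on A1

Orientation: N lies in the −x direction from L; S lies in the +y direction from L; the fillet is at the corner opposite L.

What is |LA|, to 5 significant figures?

43.327

L is at the origin; L and N share the same y with |LN| = 36.8 and N on the −x side, so N = (-36.800, 0.0000). LS is vertical with |LS| = 49.7 and S on the +y side, so S = (0.0000, 49.700). The virtual corner opposite L is at (-36.800, 49.700). The tangent condition forces AW to be normal to NW and tangency of A1 to DS means the radius AD is perpendicular to DS, with radius 13.3, so the center A sits 13.3 in from both sides at A = (-23.500, 36.400). Then |LA| = |A − L| = 43.327.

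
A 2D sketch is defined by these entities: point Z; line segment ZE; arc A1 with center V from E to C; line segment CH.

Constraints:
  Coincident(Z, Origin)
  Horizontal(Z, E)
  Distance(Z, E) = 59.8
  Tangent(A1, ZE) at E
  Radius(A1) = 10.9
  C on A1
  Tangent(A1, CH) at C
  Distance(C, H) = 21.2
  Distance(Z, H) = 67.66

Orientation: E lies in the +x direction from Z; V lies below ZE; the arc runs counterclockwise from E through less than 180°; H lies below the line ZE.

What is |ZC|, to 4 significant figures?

52.04

Checks: Z = (0.00, 0.00) ✓; Z.y = 0.00, E.y = 0.00 ✓; |VC| = 10.90 ✓; ∠(VC, CH) = 90.00° ✓; |CH| = 21.20 ✓; |ZH| = 67.66 ✓.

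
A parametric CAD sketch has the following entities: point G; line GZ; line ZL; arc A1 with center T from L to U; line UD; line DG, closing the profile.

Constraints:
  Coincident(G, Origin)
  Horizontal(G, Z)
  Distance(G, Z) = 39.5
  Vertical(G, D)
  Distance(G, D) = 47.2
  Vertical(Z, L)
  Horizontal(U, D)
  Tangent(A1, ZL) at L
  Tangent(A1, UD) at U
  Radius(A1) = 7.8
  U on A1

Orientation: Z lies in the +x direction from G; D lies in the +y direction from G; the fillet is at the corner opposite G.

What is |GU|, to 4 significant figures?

56.86

G is at the origin; G and Z share the same y with |GZ| = 39.5 and Z on the +x side, so Z = (39.50, 0.000). GD is vertical with |GD| = 47.2 and D on the +y side, so D = (0.000, 47.20). The virtual corner opposite G is at (39.50, 47.20). A1 meets ZL tangentially, so TL is at right angles to ZL and A1 meets UD tangentially, so TU is at right angles to UD, with radius 7.8, so the center T sits 7.8 in from both sides at T = (31.70, 39.40). That places the tangent points at L = (39.50, 39.40) on ZL and U = (31.70, 47.20) on UD. Then |GU| = |U − G| = 56.86.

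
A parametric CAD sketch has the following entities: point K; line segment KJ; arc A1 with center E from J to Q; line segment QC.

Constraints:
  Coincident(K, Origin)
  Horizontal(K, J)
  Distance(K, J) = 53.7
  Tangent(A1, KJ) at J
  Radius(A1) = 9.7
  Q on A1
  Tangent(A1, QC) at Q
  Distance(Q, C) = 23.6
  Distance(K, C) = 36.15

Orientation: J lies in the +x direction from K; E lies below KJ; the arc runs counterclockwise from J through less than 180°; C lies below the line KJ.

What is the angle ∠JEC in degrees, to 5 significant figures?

113.27°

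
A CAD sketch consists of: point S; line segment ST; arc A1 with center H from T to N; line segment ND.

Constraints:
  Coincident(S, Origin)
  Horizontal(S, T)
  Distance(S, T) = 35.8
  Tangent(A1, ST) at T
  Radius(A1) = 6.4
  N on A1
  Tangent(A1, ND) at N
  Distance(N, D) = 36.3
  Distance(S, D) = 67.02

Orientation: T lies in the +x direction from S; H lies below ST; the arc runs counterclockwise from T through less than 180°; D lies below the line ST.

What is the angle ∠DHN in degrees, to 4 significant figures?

80.00°

Checks: |ST| = 35.80 ✓; |HN| = 6.400 ✓; ∠(HN, ND) = 90.00° ✓; |ND| = 36.30 ✓; |SD| = 67.02 ✓.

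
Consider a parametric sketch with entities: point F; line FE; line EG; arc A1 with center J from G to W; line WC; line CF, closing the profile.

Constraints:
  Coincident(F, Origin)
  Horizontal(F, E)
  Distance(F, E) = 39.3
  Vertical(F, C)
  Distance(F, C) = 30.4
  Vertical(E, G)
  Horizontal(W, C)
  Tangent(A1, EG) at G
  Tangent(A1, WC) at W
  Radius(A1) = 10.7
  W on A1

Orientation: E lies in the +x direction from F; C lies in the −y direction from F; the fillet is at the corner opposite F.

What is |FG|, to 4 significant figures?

43.96

F is at the origin; FE is horizontal with |FE| = 39.3 and E on the +x side, so E = (39.30, 0.000). FC is vertical with |FC| = 30.4 and C on the −y side, so C = (0.000, -30.40). The virtual corner opposite F is at (39.30, -30.40). Tangency of A1 to EG means the radius JG is perpendicular to EG and A1 meets WC tangentially, so JW is at right angles to WC, with radius 10.7, so the center J sits 10.7 in from both sides at J = (28.60, -19.70). That places the tangent points at G = (39.30, -19.70) on EG and W = (28.60, -30.40) on WC. Then |FG| = |G − F| = 43.96.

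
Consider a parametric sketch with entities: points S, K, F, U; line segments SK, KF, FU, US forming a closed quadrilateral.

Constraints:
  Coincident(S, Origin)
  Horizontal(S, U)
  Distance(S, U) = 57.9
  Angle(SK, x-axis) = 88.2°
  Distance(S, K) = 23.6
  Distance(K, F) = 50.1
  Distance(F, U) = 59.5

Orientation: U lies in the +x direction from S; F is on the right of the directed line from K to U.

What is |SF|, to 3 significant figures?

26.8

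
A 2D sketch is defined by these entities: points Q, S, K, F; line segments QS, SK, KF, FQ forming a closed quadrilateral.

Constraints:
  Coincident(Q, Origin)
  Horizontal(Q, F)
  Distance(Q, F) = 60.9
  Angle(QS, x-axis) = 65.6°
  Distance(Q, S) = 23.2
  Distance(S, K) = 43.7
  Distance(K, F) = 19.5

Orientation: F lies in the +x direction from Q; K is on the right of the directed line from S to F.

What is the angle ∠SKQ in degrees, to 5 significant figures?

30.888°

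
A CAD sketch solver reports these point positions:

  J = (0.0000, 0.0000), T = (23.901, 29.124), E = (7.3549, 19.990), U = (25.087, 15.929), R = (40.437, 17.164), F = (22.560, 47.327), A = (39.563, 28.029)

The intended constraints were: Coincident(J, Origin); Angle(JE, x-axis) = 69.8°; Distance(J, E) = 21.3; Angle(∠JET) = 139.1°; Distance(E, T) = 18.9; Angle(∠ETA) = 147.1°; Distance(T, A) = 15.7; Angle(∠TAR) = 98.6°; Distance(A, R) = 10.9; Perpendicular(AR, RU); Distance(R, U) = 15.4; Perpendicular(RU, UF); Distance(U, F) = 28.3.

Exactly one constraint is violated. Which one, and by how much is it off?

Distance(U, F) = 28.3 — off by 3.20.

J = (0.00, 0.00) ✓; JE at 69.80° ✓; |JE| = 21.30 ✓; ∠JET = 139.1° ✓; |ET| = 18.90 ✓; ∠ETA = 147.1° ✓; |TA| = 15.70 ✓; ∠TAR = 98.60° ✓; |AR| = 10.90 ✓; ∠(AR, RU) = 90.00° ✓; |RU| = 15.40 ✓; ∠(RU, UF) = 90.00° ✓; |UF| = 31.50 ✗.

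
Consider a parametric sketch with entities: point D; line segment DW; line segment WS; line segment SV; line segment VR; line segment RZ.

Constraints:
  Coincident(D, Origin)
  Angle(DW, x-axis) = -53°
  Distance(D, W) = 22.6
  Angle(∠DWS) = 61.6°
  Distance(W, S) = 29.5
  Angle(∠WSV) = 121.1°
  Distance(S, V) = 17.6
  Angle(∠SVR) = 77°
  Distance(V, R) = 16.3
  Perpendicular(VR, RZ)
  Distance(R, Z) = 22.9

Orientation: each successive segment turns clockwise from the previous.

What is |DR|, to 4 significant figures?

12.35

D is at the origin; DW runs at -53.0° with length 22.6, so W = (13.60, -18.05). ∠DWS = 61.6° gives WS at -171.4° from the x-axis; with |WS| = 29.5, S = (-15.57, -22.46). ∠WSV = 121.1° gives SV at 129.7° from the x-axis; with |SV| = 17.6, V = (-26.81, -8.919). ∠SVR = 77.0° gives VR at 26.70° from the x-axis; with |VR| = 16.3, R = (-12.25, -1.595). Then |DR| = |R − D| = 12.35.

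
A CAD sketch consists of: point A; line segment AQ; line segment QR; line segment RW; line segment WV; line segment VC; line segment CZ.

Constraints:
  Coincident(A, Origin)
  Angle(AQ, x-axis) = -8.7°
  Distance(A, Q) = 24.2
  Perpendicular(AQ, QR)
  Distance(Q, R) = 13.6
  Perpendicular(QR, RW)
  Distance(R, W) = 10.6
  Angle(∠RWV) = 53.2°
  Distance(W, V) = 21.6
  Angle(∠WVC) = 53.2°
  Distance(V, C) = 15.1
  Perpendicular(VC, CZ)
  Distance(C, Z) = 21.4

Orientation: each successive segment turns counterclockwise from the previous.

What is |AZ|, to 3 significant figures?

19.7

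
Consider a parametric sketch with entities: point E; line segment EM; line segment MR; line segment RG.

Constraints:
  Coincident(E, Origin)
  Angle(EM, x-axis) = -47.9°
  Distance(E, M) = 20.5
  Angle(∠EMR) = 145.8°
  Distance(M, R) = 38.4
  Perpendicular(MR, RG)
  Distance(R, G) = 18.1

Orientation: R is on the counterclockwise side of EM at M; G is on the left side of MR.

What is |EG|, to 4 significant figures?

55.74

E is at the origin; EM runs at -47.9° with length 20.5, so M = 20.5·(cos -47.9°, sin -47.9°) = (13.74, -15.21). ∠EMR = 145.8°, so MR runs at -47.9° + (180° − 145.8°) = -13.70° from the x-axis; with |MR| = 38.4, R = M + 38.4·(cos -13.70°, sin -13.70°) = (51.05, -24.31). MR is perpendicular to RG; with |RG| = 18.1 on the left of MR, G = R + 18.1·(0.2368, 0.9715) = (55.34, -6.720). Then |EG| = |G − E| = 55.74.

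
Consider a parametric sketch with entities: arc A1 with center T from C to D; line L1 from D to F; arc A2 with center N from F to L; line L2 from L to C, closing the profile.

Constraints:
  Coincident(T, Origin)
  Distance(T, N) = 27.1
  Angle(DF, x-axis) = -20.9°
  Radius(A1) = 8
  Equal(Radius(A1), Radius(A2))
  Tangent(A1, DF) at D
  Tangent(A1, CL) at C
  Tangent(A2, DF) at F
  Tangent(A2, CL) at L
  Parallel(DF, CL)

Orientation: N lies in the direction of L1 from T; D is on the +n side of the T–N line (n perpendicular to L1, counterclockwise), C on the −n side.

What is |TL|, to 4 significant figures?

28.26

The slot axis is L1's direction at -20.9°, so u = (cos -20.9°, sin -20.9°) = (0.9342, -0.3567) and n = (−sin -20.9°, cos -20.9°) = (0.3567, 0.9342). T is at the origin and N lies 27.1 along u from T, so N = 27.1·u = (25.32, -9.668). Tangency of A1 to both parallel lines with radius 8.0 puts D and C at T ± 8.0·n: D = (2.854, 7.474), C = (-2.854, -7.474). Equal radii place F and L the same way about N: F = N + 8.0·n = (28.17, -2.194), L = N − 8.0·n = (22.46, -17.14). Then |TL| = |L − T| = 28.26.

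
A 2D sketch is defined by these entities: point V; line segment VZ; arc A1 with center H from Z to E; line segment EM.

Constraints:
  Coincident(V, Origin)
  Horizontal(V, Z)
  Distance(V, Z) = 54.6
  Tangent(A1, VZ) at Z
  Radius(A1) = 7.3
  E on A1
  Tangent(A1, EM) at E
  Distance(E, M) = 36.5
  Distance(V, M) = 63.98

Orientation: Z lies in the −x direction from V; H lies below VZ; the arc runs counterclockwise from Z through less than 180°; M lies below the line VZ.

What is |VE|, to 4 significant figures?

62.14

Checks: |HE| = 7.300 ✓; ∠(HE, EM) = 90.00° ✓; |EM| = 36.50 ✓; |VM| = 63.98 ✓.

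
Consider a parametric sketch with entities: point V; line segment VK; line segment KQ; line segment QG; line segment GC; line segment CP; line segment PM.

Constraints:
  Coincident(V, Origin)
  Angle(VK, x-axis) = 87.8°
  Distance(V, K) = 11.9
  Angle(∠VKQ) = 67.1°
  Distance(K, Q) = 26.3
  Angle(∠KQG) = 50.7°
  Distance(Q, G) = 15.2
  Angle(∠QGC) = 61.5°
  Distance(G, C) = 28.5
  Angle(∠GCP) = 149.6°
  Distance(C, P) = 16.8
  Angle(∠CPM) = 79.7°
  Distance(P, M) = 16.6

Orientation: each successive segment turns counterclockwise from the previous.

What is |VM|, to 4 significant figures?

41.74

V is at the origin; VK runs at 87.8° with length 11.9, so K = (0.4568, 11.89). ∠VKQ = 67.1° gives KQ at -159.3° from the x-axis; with |KQ| = 26.3, Q = (-24.15, 2.595). ∠KQG = 50.7° gives QG at -30.00° from the x-axis; with |QG| = 15.2, G = (-10.98, -5.005). ∠QGC = 61.5° gives GC at 88.50° from the x-axis; with |GC| = 28.5, C = (-10.24, 23.49). ∠GCP = 149.6° gives CP at 118.9° from the x-axis; with |CP| = 16.8, P = (-18.35, 38.19). ∠CPM = 79.7° gives PM at -140.8° from the x-axis; with |PM| = 16.6, M = (-31.22, 27.70). Then |VM| = |M − V| = 41.74.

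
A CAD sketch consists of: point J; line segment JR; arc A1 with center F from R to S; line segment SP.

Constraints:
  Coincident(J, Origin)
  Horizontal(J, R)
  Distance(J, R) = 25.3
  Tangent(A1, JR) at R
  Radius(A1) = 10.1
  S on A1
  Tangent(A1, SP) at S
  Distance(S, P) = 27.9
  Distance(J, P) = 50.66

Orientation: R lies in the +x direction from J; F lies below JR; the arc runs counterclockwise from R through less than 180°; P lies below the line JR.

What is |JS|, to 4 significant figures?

23.10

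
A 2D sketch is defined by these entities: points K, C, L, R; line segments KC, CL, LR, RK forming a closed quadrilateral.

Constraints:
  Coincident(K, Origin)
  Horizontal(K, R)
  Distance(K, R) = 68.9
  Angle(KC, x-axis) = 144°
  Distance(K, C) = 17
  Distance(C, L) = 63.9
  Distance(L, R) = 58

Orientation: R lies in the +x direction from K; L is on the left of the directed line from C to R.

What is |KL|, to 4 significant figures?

61.17

K is at the origin; K and R share the same y with |KR| = 68.9 and R in +x, so R = (68.9, 0). KC runs at 144.0° with |KC| = 17.0, so C = (-13.75, 9.992). L is determined by |CL| = 63.9 and |LR| = 58.0 together: it lies at the intersection of circle(C, 63.9) and circle(R, 58.0). With |CR| = 83.26, the foot of the radical line on CR is 45.95 from C and the perpendicular offset is √(63.9² − 45.95²) = 44.41. Taking the left-of-CR solution: L = (37.19, 48.57).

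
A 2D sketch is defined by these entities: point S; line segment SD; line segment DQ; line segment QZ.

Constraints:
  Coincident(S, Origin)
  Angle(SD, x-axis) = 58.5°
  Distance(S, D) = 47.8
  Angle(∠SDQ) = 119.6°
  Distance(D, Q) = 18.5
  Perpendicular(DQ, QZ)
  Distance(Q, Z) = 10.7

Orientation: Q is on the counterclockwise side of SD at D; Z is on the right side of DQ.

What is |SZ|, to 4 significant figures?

67.12

∠SDQ = 119.6°, so DQ runs at 58.5° + (180° − 119.6°) = 118.9° from the x-axis; with |DQ| = 18.5, Q = D + 18.5·(cos 118.9°, sin 118.9°) = (16.03, 56.95). DQ ⟂ QZ; with |QZ| = 10.7 on the right of DQ, Z = Q + 10.7·(0.8755, 0.4833) = (25.40, 62.12). Then |SZ| = |Z − S| = 67.12.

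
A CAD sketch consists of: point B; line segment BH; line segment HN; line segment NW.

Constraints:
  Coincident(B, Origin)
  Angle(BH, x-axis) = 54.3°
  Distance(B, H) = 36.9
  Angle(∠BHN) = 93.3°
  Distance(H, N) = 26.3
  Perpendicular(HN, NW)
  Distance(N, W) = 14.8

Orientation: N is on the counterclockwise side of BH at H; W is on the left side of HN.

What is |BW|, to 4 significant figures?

35.97

∠BHN = 93.3°, so HN runs at 54.3° + (180° − 93.3°) = 141.0° from the x-axis; with |HN| = 26.3, N = H + 26.3·(cos 141.0°, sin 141.0°) = (1.094, 46.52). HN ⟂ NW; with |NW| = 14.8 on the left of HN, W = N + 14.8·(-0.6293, -0.7771) = (-8.220, 35.02). Then |BW| = |W − B| = 35.97.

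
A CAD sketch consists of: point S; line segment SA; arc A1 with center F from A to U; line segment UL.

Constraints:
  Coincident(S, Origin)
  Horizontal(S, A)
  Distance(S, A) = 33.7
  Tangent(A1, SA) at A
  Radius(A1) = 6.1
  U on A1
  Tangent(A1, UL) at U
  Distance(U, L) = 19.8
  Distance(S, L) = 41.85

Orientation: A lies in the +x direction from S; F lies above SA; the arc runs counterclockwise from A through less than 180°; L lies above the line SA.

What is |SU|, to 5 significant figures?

40.251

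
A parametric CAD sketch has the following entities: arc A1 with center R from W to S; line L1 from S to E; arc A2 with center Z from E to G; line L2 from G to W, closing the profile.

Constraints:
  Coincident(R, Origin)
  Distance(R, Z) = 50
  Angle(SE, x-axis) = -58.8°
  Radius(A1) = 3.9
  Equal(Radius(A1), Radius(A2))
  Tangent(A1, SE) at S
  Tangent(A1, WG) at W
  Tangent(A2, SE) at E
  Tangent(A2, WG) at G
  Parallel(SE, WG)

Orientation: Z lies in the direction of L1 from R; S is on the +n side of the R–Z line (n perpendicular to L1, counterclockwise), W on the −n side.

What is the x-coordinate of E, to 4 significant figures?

29.24

The slot axis is L1's direction at -58.8°, so u = (cos -58.8°, sin -58.8°) = (0.5180, -0.8554) and n = (−sin -58.8°, cos -58.8°) = (0.8554, 0.5180). R is at the origin and Z lies 50.0 along u from R, so Z = 50.0·u = (25.90, -42.77). Tangency of A1 to both parallel lines with radius 3.9 puts S and W at R ± 3.9·n: S = (3.336, 2.020), W = (-3.336, -2.020). Equal radii place E and G the same way about Z: E = Z + 3.9·n = (29.24, -40.75), G = Z − 3.9·n = (22.57, -44.79). So E.x = 29.24.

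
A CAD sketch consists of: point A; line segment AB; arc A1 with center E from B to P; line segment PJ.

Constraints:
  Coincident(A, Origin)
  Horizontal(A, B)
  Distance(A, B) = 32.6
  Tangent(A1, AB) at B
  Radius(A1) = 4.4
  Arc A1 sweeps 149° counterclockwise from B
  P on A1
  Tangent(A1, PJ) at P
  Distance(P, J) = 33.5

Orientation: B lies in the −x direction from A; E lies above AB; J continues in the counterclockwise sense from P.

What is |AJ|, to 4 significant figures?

64.29

A is at the origin; AB is horizontal with |AB| = 32.6 and B on the −x side, so B = (-32.60, 0.000). Tangency of A1 to AB means the radius EB is perpendicular to AB, so E = B + (0, 4.4) = (-32.60, 4.400). On A1, B sits at bearing -90° from E; a 149° counterclockwise sweep puts P at bearing 59°, so P = E + 4.4·(cos 59°, sin 59°) = (-30.33, 8.172). Tangency of A1 to PJ means the radius EP is perpendicular to PJ, so PJ runs along (−sin 59°, cos 59°); with |PJ| = 33.5, J = (-59.05, 25.43). Then |AJ| = |J − A| = 64.29.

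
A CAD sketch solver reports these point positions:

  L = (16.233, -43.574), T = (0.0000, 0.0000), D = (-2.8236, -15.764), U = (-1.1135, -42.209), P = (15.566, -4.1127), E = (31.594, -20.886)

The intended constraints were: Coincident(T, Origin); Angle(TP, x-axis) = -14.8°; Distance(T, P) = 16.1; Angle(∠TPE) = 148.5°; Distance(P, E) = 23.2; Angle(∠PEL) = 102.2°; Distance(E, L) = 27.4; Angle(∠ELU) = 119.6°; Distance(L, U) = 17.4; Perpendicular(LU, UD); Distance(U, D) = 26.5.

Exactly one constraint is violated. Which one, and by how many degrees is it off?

Perpendicular(LU, UD) — off by 8.20°.

T = (0.00, 0.00) ✓; TP at -14.80° ✓; |TP| = 16.10 ✓; ∠TPE = 148.5° ✓; |PE| = 23.20 ✓; ∠PEL = 102.2° ✓; |EL| = 27.40 ✓; ∠ELU = 119.6° ✓; |LU| = 17.40 ✓; ∠(LU, UD) = 81.80° ✗; |UD| = 26.50 ✓.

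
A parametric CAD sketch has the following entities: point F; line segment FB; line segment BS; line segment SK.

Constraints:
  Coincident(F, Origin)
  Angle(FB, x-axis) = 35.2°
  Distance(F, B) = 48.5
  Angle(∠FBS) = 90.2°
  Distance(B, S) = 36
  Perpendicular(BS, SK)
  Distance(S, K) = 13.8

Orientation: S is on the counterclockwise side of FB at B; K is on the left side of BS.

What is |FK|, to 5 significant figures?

50.123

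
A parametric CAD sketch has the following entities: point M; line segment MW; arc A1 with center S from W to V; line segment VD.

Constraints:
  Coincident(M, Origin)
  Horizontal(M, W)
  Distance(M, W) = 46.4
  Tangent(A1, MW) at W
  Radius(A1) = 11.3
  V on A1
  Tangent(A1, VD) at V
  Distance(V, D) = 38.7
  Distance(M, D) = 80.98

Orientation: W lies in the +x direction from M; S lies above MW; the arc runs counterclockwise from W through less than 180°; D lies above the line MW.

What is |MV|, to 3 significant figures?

58.0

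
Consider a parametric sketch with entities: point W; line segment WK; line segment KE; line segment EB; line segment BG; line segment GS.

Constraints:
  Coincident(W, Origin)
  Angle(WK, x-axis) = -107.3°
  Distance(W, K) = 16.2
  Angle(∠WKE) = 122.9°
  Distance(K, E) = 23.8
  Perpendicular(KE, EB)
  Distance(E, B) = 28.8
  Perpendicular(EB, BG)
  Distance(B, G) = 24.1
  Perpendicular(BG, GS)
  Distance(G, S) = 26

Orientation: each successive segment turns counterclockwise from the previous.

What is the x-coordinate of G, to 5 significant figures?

17.117

The perpendicularity gives EB at right angles to KE, so EB runs at 39.800°; with |EB| = 28.8, B = (32.544, -15.317). EB is perpendicular to BG, so BG runs at 129.80°; with |BG| = 24.1, G = (17.117, 3.1985). So G.x = 17.117.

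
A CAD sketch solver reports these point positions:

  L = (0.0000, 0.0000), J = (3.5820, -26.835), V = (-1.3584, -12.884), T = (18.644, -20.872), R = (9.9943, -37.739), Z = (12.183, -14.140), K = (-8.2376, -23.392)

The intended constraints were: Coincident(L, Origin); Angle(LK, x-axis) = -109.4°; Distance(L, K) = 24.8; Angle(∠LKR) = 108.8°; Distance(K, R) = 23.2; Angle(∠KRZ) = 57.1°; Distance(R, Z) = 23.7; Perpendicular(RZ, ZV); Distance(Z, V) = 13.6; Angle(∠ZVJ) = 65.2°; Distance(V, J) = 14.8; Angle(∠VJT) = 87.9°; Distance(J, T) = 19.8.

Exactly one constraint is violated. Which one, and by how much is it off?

Distance(J, T) = 19.8 — off by 3.60.

L = (0.00, 0.00) ✓; LK at -109.4° ✓; |LK| = 24.80 ✓; ∠LKR = 108.8° ✓; |KR| = 23.20 ✓; ∠KRZ = 57.10° ✓; |RZ| = 23.70 ✓; ∠(RZ, ZV) = 90.00° ✓; |ZV| = 13.60 ✓; ∠ZVJ = 65.20° ✓; |VJ| = 14.80 ✓; ∠VJT = 87.90° ✓; |JT| = 16.20 ✗.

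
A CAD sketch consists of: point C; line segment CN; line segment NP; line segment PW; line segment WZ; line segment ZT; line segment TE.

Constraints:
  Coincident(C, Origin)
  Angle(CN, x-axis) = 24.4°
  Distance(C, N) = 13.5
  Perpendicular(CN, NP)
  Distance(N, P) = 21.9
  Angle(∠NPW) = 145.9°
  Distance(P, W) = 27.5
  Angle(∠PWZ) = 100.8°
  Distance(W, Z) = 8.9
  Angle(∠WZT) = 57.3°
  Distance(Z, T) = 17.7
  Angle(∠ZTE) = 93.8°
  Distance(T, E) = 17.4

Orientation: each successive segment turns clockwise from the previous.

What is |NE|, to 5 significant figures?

45.036

∠WZT = 57.3° gives ZT at 58.400° from the x-axis; with |ZT| = 17.7, T = (17.084, -26.569). ∠ZTE = 93.8° gives TE at -27.800° from the x-axis; with |TE| = 17.4, E = (32.476, -34.684). Then |NE| = |E − N| = 45.036.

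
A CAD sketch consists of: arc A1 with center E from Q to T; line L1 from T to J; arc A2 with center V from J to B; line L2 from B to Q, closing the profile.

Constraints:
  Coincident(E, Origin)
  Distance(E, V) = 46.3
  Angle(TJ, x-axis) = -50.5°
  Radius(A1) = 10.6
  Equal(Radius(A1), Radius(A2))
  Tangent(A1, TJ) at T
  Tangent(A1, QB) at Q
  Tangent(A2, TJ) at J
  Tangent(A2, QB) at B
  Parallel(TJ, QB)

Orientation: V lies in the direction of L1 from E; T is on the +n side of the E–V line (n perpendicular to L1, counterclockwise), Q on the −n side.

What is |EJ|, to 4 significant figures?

47.50

The slot axis is L1's direction at -50.5°, so u = (cos -50.5°, sin -50.5°) = (0.6361, -0.7716) and n = (−sin -50.5°, cos -50.5°) = (0.7716, 0.6361). E is at the origin and V lies 46.3 along u from E, so V = 46.3·u = (29.45, -35.73). Tangency of A1 to both parallel lines with radius 10.6 puts T and Q at E ± 10.6·n: T = (8.179, 6.742), Q = (-8.179, -6.742). Equal radii place J and B the same way about V: J = V + 10.6·n = (37.63, -28.98), B = V − 10.6·n = (21.27, -42.47). Then |EJ| = |J − E| = 47.50.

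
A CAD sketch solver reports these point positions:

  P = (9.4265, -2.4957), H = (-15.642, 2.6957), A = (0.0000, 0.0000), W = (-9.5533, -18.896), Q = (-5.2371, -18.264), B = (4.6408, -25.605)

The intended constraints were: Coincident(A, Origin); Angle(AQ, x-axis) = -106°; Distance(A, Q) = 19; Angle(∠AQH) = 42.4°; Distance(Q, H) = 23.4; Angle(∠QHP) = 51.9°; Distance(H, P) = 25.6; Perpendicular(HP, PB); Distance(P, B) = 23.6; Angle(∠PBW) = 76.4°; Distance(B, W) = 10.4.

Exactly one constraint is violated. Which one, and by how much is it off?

Distance(B, W) = 10.4 — off by 5.30.

A = (0.00, 0.00) ✓; AQ at -106.0° ✓; |AQ| = 19.00 ✓; ∠AQH = 42.40° ✓; |QH| = 23.40 ✓; ∠QHP = 51.90° ✓; |HP| = 25.60 ✓; ∠(HP, PB) = 90.00° ✓; |PB| = 23.60 ✓; ∠PBW = 76.40° ✓; |BW| = 15.70 ✗.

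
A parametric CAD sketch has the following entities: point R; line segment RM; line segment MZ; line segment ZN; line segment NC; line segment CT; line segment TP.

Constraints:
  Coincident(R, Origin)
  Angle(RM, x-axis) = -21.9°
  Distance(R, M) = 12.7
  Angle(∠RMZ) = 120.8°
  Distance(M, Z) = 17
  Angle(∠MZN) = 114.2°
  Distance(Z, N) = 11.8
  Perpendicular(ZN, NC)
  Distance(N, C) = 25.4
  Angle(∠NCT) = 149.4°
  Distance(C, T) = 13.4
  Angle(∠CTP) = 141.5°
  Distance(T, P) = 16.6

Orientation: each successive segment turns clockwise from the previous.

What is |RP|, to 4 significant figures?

20.12

∠NCT = 149.4° gives CT at 92.50° from the x-axis; with |CT| = 13.4, T = (-9.927, 6.689). ∠CTP = 141.5° gives TP at 54.00° from the x-axis; with |TP| = 16.6, P = (-0.1697, 20.12). Then |RP| = |P − R| = 20.12.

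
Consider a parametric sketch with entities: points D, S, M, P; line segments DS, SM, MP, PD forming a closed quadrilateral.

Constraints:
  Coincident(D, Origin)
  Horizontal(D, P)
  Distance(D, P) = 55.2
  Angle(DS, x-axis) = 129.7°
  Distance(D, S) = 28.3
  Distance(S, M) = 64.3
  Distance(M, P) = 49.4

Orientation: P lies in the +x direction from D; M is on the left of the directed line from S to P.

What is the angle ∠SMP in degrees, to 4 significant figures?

83.39°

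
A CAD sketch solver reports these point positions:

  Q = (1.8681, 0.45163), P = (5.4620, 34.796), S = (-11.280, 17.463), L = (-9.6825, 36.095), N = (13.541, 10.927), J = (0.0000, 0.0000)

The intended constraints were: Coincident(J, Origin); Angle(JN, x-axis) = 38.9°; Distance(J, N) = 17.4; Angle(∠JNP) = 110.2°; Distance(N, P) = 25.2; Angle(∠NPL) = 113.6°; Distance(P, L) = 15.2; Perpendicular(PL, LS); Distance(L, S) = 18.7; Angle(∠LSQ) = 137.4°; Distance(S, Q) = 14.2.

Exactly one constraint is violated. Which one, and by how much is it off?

Distance(S, Q) = 14.2 — off by 7.30.

J = (0.00, 0.00) ✓; JN at 38.90° ✓; |JN| = 17.40 ✓; ∠JNP = 110.2° ✓; |NP| = 25.20 ✓; ∠NPL = 113.6° ✓; |PL| = 15.20 ✓; ∠(PL, LS) = 90.00° ✓; |LS| = 18.70 ✓; ∠LSQ = 137.4° ✓; |SQ| = 21.50 ✗.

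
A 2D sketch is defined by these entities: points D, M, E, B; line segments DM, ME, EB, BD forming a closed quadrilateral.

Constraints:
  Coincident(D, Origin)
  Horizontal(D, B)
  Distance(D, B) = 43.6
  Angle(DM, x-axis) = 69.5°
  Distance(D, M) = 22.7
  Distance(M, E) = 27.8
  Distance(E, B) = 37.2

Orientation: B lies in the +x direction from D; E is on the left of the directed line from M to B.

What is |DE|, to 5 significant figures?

47.617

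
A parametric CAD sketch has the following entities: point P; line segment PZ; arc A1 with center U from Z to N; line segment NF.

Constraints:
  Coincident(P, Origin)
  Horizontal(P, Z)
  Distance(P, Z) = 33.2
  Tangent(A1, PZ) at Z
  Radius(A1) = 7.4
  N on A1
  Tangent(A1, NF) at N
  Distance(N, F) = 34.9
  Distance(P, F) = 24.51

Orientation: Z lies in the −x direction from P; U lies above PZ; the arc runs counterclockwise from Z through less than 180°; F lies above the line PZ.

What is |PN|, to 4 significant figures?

28.45

Checks: |UN| = 7.400 ✓; ∠(UN, NF) = 90.00° ✓; |NF| = 34.90 ✓; |PF| = 24.51 ✓.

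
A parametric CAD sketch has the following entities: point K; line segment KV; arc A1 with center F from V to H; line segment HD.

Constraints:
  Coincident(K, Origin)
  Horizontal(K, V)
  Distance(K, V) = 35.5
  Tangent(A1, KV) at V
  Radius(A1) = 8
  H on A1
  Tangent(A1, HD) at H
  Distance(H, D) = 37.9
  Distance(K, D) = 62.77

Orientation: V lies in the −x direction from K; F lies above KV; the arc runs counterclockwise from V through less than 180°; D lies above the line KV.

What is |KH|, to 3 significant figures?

30.2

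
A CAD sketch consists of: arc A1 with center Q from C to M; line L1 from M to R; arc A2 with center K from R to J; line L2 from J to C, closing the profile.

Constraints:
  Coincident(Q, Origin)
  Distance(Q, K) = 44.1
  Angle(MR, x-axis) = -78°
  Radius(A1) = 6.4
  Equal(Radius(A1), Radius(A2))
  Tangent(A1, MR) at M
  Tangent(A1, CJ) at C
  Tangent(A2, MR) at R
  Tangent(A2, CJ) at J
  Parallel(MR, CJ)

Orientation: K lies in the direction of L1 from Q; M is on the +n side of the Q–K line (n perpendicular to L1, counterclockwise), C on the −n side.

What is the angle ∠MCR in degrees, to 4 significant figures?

73.81°

Tangency of A1 to both parallel lines with radius 6.4 puts M and C at Q ± 6.4·n: M = (6.260, 1.331), C = (-6.260, -1.331). Equal radii place R and J the same way about K: R = K + 6.4·n = (15.43, -41.81), J = K − 6.4·n = (2.909, -44.47). Then cos ∠MCR = CM·CR / (|CM||CR|), giving 73.81°.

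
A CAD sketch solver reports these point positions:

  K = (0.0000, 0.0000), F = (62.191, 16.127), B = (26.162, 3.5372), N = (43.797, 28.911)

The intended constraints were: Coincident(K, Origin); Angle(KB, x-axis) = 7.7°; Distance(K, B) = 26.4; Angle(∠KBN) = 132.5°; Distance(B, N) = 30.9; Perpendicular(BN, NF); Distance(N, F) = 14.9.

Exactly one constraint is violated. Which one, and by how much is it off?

Distance(N, F) = 14.9 — off by 7.50.

K = (0.00, 0.00) ✓; KB at 7.700° ✓; |KB| = 26.40 ✓; ∠KBN = 132.5° ✓; |BN| = 30.90 ✓; ∠(BN, NF) = 90.00° ✓; |NF| = 22.40 ✗.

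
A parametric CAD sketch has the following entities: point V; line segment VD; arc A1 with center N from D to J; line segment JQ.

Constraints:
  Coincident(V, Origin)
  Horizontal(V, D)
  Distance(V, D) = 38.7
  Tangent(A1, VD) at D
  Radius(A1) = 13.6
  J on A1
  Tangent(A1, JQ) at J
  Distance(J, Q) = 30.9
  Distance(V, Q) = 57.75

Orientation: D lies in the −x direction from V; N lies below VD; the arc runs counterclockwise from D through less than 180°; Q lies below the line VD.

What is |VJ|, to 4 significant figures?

54.35

Checks: |NJ| = 13.60 ✓; ∠(NJ, JQ) = 90.00° ✓; |JQ| = 30.90 ✓; |VQ| = 57.75 ✓.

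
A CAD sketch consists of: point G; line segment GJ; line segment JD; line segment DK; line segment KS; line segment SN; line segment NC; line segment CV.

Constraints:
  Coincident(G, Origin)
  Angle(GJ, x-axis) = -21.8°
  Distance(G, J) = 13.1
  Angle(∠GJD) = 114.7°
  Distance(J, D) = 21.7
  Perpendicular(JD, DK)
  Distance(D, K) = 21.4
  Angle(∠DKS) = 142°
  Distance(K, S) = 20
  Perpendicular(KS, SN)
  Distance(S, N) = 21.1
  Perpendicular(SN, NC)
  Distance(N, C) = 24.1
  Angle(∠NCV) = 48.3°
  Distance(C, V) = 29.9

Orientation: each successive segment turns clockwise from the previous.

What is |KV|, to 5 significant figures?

15.838

G is at the origin; GJ runs at -21.8° with length 13.1, so J = (12.163, -4.8649). ∠GJD = 114.7° gives JD at -87.100° from the x-axis; with |JD| = 21.7, D = (13.261, -26.537). JD ⟂ DK, so DK runs at -177.10°; with |DK| = 21.4, K = (-8.1116, -27.620). ∠DKS = 142.0° gives KS at 144.90° from the x-axis; with |KS| = 20.0, S = (-24.475, -16.120). KS ⟂ SN, so SN runs at 54.900°; with |SN| = 21.1, N = (-12.342, 1.1432). SN ⟂ NC, so NC runs at -35.100°; with |NC| = 24.1, C = (7.3755, -12.714). ∠NCV = 48.3° gives CV at -166.80° from the x-axis; with |CV| = 29.9, V = (-21.735, -19.542). Then |KV| = |V − K| = 15.838.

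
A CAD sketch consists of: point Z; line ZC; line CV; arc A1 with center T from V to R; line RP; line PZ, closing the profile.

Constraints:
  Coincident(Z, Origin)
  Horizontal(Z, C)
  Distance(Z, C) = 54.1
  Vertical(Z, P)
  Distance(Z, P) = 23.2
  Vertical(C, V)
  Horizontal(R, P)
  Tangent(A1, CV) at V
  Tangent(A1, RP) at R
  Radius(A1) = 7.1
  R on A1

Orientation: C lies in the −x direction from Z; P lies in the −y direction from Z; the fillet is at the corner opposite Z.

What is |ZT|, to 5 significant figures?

49.681

ZP is vertical with |ZP| = 23.2 and P on the −y side, so P = (0.0000, -23.200). The virtual corner opposite Z is at (-54.100, -23.200). The tangent condition forces TV to be normal to CV and since A1 is tangent to RP there, TR ⟂ RP, with radius 7.1, so the center T sits 7.1 in from both sides at T = (-47.000, -16.100). Then |ZT| = |T − Z| = 49.681.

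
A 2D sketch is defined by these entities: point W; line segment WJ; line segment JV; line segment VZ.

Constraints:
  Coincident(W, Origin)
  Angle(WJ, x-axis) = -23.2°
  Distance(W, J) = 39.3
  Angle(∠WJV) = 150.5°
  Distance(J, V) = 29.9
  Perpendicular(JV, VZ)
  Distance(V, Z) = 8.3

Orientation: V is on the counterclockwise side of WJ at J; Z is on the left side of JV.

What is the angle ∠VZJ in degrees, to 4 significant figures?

74.49°

W is at the origin; WJ runs at -23.2° with length 39.3, so J = 39.3·(cos -23.2°, sin -23.2°) = (36.12, -15.48). ∠WJV = 150.5°, so JV runs at -23.2° + (180° − 150.5°) = 6.300° from the x-axis; with |JV| = 29.9, V = J + 29.9·(cos 6.300°, sin 6.300°) = (65.84, -12.20). JV is perpendicular to VZ; with |VZ| = 8.3 on the left of JV, Z = V + 8.3·(-0.1097, 0.9940) = (64.93, -3.951). Then cos ∠VZJ = ZV·ZJ / (|ZV||ZJ|), giving 74.49°.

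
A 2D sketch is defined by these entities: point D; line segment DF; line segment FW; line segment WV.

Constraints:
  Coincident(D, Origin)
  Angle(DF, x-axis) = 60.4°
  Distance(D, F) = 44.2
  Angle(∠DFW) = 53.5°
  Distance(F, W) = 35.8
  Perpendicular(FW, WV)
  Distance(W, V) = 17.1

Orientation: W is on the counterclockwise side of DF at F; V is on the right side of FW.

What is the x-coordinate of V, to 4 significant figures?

-15.76

D is at the origin; DF runs at 60.4° with length 44.2, so F = 44.2·(cos 60.4°, sin 60.4°) = (21.83, 38.43). ∠DFW = 53.5°, so FW runs at 60.4° + (180° − 53.5°) = 186.9° from the x-axis; with |FW| = 35.8, W = F + 35.8·(cos 186.9°, sin 186.9°) = (-13.71, 34.13). The perpendicularity gives WV at right angles to FW; with |WV| = 17.1 on the right of FW, V = W + 17.1·(-0.1201, 0.9928) = (-15.76, 51.11). So V.x = -15.76.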